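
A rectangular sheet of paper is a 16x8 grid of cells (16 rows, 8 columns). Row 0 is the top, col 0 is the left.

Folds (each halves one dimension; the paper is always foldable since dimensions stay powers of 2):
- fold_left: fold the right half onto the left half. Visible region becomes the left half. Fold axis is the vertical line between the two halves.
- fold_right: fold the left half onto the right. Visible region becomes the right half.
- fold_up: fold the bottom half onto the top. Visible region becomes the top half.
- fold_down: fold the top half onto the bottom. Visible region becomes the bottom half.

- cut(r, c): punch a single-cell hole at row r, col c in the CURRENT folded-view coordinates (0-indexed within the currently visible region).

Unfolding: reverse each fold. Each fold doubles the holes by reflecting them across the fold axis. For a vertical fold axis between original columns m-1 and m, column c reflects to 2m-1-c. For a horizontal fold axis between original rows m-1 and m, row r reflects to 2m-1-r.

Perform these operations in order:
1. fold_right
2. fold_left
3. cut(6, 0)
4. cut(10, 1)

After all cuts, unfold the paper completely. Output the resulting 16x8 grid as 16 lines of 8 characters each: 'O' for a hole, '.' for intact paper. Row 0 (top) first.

Answer: ........
........
........
........
........
........
O..OO..O
........
........
........
.OO..OO.
........
........
........
........
........

Derivation:
Op 1 fold_right: fold axis v@4; visible region now rows[0,16) x cols[4,8) = 16x4
Op 2 fold_left: fold axis v@6; visible region now rows[0,16) x cols[4,6) = 16x2
Op 3 cut(6, 0): punch at orig (6,4); cuts so far [(6, 4)]; region rows[0,16) x cols[4,6) = 16x2
Op 4 cut(10, 1): punch at orig (10,5); cuts so far [(6, 4), (10, 5)]; region rows[0,16) x cols[4,6) = 16x2
Unfold 1 (reflect across v@6): 4 holes -> [(6, 4), (6, 7), (10, 5), (10, 6)]
Unfold 2 (reflect across v@4): 8 holes -> [(6, 0), (6, 3), (6, 4), (6, 7), (10, 1), (10, 2), (10, 5), (10, 6)]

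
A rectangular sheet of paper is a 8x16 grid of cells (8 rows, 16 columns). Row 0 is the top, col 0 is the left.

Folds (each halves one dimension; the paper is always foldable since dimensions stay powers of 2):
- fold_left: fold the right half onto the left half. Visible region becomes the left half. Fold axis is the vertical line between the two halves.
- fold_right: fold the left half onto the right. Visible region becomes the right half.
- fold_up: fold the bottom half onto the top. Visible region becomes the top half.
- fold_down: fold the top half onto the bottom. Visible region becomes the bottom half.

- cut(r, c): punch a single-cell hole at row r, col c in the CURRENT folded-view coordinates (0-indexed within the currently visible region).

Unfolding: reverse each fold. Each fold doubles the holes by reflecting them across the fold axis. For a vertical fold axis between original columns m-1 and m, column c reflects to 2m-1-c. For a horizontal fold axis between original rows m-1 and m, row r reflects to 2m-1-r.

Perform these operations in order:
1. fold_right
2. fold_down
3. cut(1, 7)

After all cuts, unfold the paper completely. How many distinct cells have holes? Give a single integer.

Op 1 fold_right: fold axis v@8; visible region now rows[0,8) x cols[8,16) = 8x8
Op 2 fold_down: fold axis h@4; visible region now rows[4,8) x cols[8,16) = 4x8
Op 3 cut(1, 7): punch at orig (5,15); cuts so far [(5, 15)]; region rows[4,8) x cols[8,16) = 4x8
Unfold 1 (reflect across h@4): 2 holes -> [(2, 15), (5, 15)]
Unfold 2 (reflect across v@8): 4 holes -> [(2, 0), (2, 15), (5, 0), (5, 15)]

Answer: 4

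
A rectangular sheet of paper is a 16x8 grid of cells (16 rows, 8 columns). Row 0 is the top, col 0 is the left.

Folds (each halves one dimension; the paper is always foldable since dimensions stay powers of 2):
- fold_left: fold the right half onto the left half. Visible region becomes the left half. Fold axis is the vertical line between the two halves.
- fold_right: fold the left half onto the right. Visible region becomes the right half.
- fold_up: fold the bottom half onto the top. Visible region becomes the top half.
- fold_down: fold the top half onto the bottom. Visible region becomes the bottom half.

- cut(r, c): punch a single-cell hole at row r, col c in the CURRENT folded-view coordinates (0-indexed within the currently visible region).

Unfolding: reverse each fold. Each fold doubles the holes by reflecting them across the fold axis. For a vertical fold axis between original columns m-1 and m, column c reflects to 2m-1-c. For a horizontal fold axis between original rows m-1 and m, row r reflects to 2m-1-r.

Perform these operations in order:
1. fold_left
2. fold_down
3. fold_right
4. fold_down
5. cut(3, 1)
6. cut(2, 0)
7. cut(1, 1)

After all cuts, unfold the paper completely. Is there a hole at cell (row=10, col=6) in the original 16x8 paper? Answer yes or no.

Op 1 fold_left: fold axis v@4; visible region now rows[0,16) x cols[0,4) = 16x4
Op 2 fold_down: fold axis h@8; visible region now rows[8,16) x cols[0,4) = 8x4
Op 3 fold_right: fold axis v@2; visible region now rows[8,16) x cols[2,4) = 8x2
Op 4 fold_down: fold axis h@12; visible region now rows[12,16) x cols[2,4) = 4x2
Op 5 cut(3, 1): punch at orig (15,3); cuts so far [(15, 3)]; region rows[12,16) x cols[2,4) = 4x2
Op 6 cut(2, 0): punch at orig (14,2); cuts so far [(14, 2), (15, 3)]; region rows[12,16) x cols[2,4) = 4x2
Op 7 cut(1, 1): punch at orig (13,3); cuts so far [(13, 3), (14, 2), (15, 3)]; region rows[12,16) x cols[2,4) = 4x2
Unfold 1 (reflect across h@12): 6 holes -> [(8, 3), (9, 2), (10, 3), (13, 3), (14, 2), (15, 3)]
Unfold 2 (reflect across v@2): 12 holes -> [(8, 0), (8, 3), (9, 1), (9, 2), (10, 0), (10, 3), (13, 0), (13, 3), (14, 1), (14, 2), (15, 0), (15, 3)]
Unfold 3 (reflect across h@8): 24 holes -> [(0, 0), (0, 3), (1, 1), (1, 2), (2, 0), (2, 3), (5, 0), (5, 3), (6, 1), (6, 2), (7, 0), (7, 3), (8, 0), (8, 3), (9, 1), (9, 2), (10, 0), (10, 3), (13, 0), (13, 3), (14, 1), (14, 2), (15, 0), (15, 3)]
Unfold 4 (reflect across v@4): 48 holes -> [(0, 0), (0, 3), (0, 4), (0, 7), (1, 1), (1, 2), (1, 5), (1, 6), (2, 0), (2, 3), (2, 4), (2, 7), (5, 0), (5, 3), (5, 4), (5, 7), (6, 1), (6, 2), (6, 5), (6, 6), (7, 0), (7, 3), (7, 4), (7, 7), (8, 0), (8, 3), (8, 4), (8, 7), (9, 1), (9, 2), (9, 5), (9, 6), (10, 0), (10, 3), (10, 4), (10, 7), (13, 0), (13, 3), (13, 4), (13, 7), (14, 1), (14, 2), (14, 5), (14, 6), (15, 0), (15, 3), (15, 4), (15, 7)]
Holes: [(0, 0), (0, 3), (0, 4), (0, 7), (1, 1), (1, 2), (1, 5), (1, 6), (2, 0), (2, 3), (2, 4), (2, 7), (5, 0), (5, 3), (5, 4), (5, 7), (6, 1), (6, 2), (6, 5), (6, 6), (7, 0), (7, 3), (7, 4), (7, 7), (8, 0), (8, 3), (8, 4), (8, 7), (9, 1), (9, 2), (9, 5), (9, 6), (10, 0), (10, 3), (10, 4), (10, 7), (13, 0), (13, 3), (13, 4), (13, 7), (14, 1), (14, 2), (14, 5), (14, 6), (15, 0), (15, 3), (15, 4), (15, 7)]

Answer: no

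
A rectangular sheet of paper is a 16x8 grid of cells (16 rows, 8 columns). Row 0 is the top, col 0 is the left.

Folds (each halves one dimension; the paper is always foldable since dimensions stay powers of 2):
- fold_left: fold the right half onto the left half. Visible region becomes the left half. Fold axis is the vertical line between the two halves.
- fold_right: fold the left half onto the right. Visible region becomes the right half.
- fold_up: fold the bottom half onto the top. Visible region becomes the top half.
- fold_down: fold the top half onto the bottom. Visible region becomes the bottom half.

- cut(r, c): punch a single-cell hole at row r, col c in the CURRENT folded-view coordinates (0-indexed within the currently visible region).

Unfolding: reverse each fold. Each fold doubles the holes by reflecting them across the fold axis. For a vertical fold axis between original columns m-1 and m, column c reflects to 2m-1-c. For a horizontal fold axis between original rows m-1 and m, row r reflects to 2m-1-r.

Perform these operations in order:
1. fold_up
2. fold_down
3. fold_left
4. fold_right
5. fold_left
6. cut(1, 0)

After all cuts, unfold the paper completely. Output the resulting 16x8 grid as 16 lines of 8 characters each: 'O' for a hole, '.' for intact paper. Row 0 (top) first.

Answer: ........
........
OOOOOOOO
........
........
OOOOOOOO
........
........
........
........
OOOOOOOO
........
........
OOOOOOOO
........
........

Derivation:
Op 1 fold_up: fold axis h@8; visible region now rows[0,8) x cols[0,8) = 8x8
Op 2 fold_down: fold axis h@4; visible region now rows[4,8) x cols[0,8) = 4x8
Op 3 fold_left: fold axis v@4; visible region now rows[4,8) x cols[0,4) = 4x4
Op 4 fold_right: fold axis v@2; visible region now rows[4,8) x cols[2,4) = 4x2
Op 5 fold_left: fold axis v@3; visible region now rows[4,8) x cols[2,3) = 4x1
Op 6 cut(1, 0): punch at orig (5,2); cuts so far [(5, 2)]; region rows[4,8) x cols[2,3) = 4x1
Unfold 1 (reflect across v@3): 2 holes -> [(5, 2), (5, 3)]
Unfold 2 (reflect across v@2): 4 holes -> [(5, 0), (5, 1), (5, 2), (5, 3)]
Unfold 3 (reflect across v@4): 8 holes -> [(5, 0), (5, 1), (5, 2), (5, 3), (5, 4), (5, 5), (5, 6), (5, 7)]
Unfold 4 (reflect across h@4): 16 holes -> [(2, 0), (2, 1), (2, 2), (2, 3), (2, 4), (2, 5), (2, 6), (2, 7), (5, 0), (5, 1), (5, 2), (5, 3), (5, 4), (5, 5), (5, 6), (5, 7)]
Unfold 5 (reflect across h@8): 32 holes -> [(2, 0), (2, 1), (2, 2), (2, 3), (2, 4), (2, 5), (2, 6), (2, 7), (5, 0), (5, 1), (5, 2), (5, 3), (5, 4), (5, 5), (5, 6), (5, 7), (10, 0), (10, 1), (10, 2), (10, 3), (10, 4), (10, 5), (10, 6), (10, 7), (13, 0), (13, 1), (13, 2), (13, 3), (13, 4), (13, 5), (13, 6), (13, 7)]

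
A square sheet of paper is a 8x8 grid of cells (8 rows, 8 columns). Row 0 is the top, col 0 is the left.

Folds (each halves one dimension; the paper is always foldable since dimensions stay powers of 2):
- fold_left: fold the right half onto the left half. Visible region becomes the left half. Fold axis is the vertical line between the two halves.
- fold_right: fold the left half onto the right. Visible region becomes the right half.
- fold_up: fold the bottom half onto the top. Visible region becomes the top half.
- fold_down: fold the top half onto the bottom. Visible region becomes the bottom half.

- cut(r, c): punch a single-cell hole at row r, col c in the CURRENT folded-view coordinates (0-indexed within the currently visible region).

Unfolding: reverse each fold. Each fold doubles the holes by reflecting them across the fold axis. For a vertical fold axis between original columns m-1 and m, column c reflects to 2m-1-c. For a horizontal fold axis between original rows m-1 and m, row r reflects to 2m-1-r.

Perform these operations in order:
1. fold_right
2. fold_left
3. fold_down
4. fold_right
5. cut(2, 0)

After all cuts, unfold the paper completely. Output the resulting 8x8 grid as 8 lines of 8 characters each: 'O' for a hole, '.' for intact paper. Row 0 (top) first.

Answer: ........
OOOOOOOO
........
........
........
........
OOOOOOOO
........

Derivation:
Op 1 fold_right: fold axis v@4; visible region now rows[0,8) x cols[4,8) = 8x4
Op 2 fold_left: fold axis v@6; visible region now rows[0,8) x cols[4,6) = 8x2
Op 3 fold_down: fold axis h@4; visible region now rows[4,8) x cols[4,6) = 4x2
Op 4 fold_right: fold axis v@5; visible region now rows[4,8) x cols[5,6) = 4x1
Op 5 cut(2, 0): punch at orig (6,5); cuts so far [(6, 5)]; region rows[4,8) x cols[5,6) = 4x1
Unfold 1 (reflect across v@5): 2 holes -> [(6, 4), (6, 5)]
Unfold 2 (reflect across h@4): 4 holes -> [(1, 4), (1, 5), (6, 4), (6, 5)]
Unfold 3 (reflect across v@6): 8 holes -> [(1, 4), (1, 5), (1, 6), (1, 7), (6, 4), (6, 5), (6, 6), (6, 7)]
Unfold 4 (reflect across v@4): 16 holes -> [(1, 0), (1, 1), (1, 2), (1, 3), (1, 4), (1, 5), (1, 6), (1, 7), (6, 0), (6, 1), (6, 2), (6, 3), (6, 4), (6, 5), (6, 6), (6, 7)]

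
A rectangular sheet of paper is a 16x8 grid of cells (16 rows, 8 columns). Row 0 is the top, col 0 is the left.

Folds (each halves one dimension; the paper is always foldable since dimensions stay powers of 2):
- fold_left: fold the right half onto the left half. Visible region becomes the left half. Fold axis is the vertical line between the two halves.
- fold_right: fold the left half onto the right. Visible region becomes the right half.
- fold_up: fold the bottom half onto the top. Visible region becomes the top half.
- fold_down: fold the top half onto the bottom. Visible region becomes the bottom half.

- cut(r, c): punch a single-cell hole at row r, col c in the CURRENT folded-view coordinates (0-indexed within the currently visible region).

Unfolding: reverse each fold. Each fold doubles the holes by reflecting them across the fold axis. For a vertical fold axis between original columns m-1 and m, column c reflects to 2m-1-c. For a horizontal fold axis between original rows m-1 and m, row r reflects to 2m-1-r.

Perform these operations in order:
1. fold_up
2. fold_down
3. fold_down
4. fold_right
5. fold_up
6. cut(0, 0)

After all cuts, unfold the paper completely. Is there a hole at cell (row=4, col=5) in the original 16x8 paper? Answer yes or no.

Op 1 fold_up: fold axis h@8; visible region now rows[0,8) x cols[0,8) = 8x8
Op 2 fold_down: fold axis h@4; visible region now rows[4,8) x cols[0,8) = 4x8
Op 3 fold_down: fold axis h@6; visible region now rows[6,8) x cols[0,8) = 2x8
Op 4 fold_right: fold axis v@4; visible region now rows[6,8) x cols[4,8) = 2x4
Op 5 fold_up: fold axis h@7; visible region now rows[6,7) x cols[4,8) = 1x4
Op 6 cut(0, 0): punch at orig (6,4); cuts so far [(6, 4)]; region rows[6,7) x cols[4,8) = 1x4
Unfold 1 (reflect across h@7): 2 holes -> [(6, 4), (7, 4)]
Unfold 2 (reflect across v@4): 4 holes -> [(6, 3), (6, 4), (7, 3), (7, 4)]
Unfold 3 (reflect across h@6): 8 holes -> [(4, 3), (4, 4), (5, 3), (5, 4), (6, 3), (6, 4), (7, 3), (7, 4)]
Unfold 4 (reflect across h@4): 16 holes -> [(0, 3), (0, 4), (1, 3), (1, 4), (2, 3), (2, 4), (3, 3), (3, 4), (4, 3), (4, 4), (5, 3), (5, 4), (6, 3), (6, 4), (7, 3), (7, 4)]
Unfold 5 (reflect across h@8): 32 holes -> [(0, 3), (0, 4), (1, 3), (1, 4), (2, 3), (2, 4), (3, 3), (3, 4), (4, 3), (4, 4), (5, 3), (5, 4), (6, 3), (6, 4), (7, 3), (7, 4), (8, 3), (8, 4), (9, 3), (9, 4), (10, 3), (10, 4), (11, 3), (11, 4), (12, 3), (12, 4), (13, 3), (13, 4), (14, 3), (14, 4), (15, 3), (15, 4)]
Holes: [(0, 3), (0, 4), (1, 3), (1, 4), (2, 3), (2, 4), (3, 3), (3, 4), (4, 3), (4, 4), (5, 3), (5, 4), (6, 3), (6, 4), (7, 3), (7, 4), (8, 3), (8, 4), (9, 3), (9, 4), (10, 3), (10, 4), (11, 3), (11, 4), (12, 3), (12, 4), (13, 3), (13, 4), (14, 3), (14, 4), (15, 3), (15, 4)]

Answer: no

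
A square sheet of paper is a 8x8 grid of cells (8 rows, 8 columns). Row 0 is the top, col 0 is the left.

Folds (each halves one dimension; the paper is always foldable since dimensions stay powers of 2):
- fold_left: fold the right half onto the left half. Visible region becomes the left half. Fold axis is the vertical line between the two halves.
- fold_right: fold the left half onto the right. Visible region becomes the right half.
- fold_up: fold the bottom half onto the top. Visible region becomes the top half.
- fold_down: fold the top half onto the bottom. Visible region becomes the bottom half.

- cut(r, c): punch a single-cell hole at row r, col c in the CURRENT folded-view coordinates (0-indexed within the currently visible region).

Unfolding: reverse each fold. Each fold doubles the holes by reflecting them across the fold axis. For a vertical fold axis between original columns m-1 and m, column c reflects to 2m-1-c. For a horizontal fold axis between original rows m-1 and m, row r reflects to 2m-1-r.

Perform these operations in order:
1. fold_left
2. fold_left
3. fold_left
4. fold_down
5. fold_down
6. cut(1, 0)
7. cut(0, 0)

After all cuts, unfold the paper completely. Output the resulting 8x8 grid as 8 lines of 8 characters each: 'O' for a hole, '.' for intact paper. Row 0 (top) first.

Answer: OOOOOOOO
OOOOOOOO
OOOOOOOO
OOOOOOOO
OOOOOOOO
OOOOOOOO
OOOOOOOO
OOOOOOOO

Derivation:
Op 1 fold_left: fold axis v@4; visible region now rows[0,8) x cols[0,4) = 8x4
Op 2 fold_left: fold axis v@2; visible region now rows[0,8) x cols[0,2) = 8x2
Op 3 fold_left: fold axis v@1; visible region now rows[0,8) x cols[0,1) = 8x1
Op 4 fold_down: fold axis h@4; visible region now rows[4,8) x cols[0,1) = 4x1
Op 5 fold_down: fold axis h@6; visible region now rows[6,8) x cols[0,1) = 2x1
Op 6 cut(1, 0): punch at orig (7,0); cuts so far [(7, 0)]; region rows[6,8) x cols[0,1) = 2x1
Op 7 cut(0, 0): punch at orig (6,0); cuts so far [(6, 0), (7, 0)]; region rows[6,8) x cols[0,1) = 2x1
Unfold 1 (reflect across h@6): 4 holes -> [(4, 0), (5, 0), (6, 0), (7, 0)]
Unfold 2 (reflect across h@4): 8 holes -> [(0, 0), (1, 0), (2, 0), (3, 0), (4, 0), (5, 0), (6, 0), (7, 0)]
Unfold 3 (reflect across v@1): 16 holes -> [(0, 0), (0, 1), (1, 0), (1, 1), (2, 0), (2, 1), (3, 0), (3, 1), (4, 0), (4, 1), (5, 0), (5, 1), (6, 0), (6, 1), (7, 0), (7, 1)]
Unfold 4 (reflect across v@2): 32 holes -> [(0, 0), (0, 1), (0, 2), (0, 3), (1, 0), (1, 1), (1, 2), (1, 3), (2, 0), (2, 1), (2, 2), (2, 3), (3, 0), (3, 1), (3, 2), (3, 3), (4, 0), (4, 1), (4, 2), (4, 3), (5, 0), (5, 1), (5, 2), (5, 3), (6, 0), (6, 1), (6, 2), (6, 3), (7, 0), (7, 1), (7, 2), (7, 3)]
Unfold 5 (reflect across v@4): 64 holes -> [(0, 0), (0, 1), (0, 2), (0, 3), (0, 4), (0, 5), (0, 6), (0, 7), (1, 0), (1, 1), (1, 2), (1, 3), (1, 4), (1, 5), (1, 6), (1, 7), (2, 0), (2, 1), (2, 2), (2, 3), (2, 4), (2, 5), (2, 6), (2, 7), (3, 0), (3, 1), (3, 2), (3, 3), (3, 4), (3, 5), (3, 6), (3, 7), (4, 0), (4, 1), (4, 2), (4, 3), (4, 4), (4, 5), (4, 6), (4, 7), (5, 0), (5, 1), (5, 2), (5, 3), (5, 4), (5, 5), (5, 6), (5, 7), (6, 0), (6, 1), (6, 2), (6, 3), (6, 4), (6, 5), (6, 6), (6, 7), (7, 0), (7, 1), (7, 2), (7, 3), (7, 4), (7, 5), (7, 6), (7, 7)]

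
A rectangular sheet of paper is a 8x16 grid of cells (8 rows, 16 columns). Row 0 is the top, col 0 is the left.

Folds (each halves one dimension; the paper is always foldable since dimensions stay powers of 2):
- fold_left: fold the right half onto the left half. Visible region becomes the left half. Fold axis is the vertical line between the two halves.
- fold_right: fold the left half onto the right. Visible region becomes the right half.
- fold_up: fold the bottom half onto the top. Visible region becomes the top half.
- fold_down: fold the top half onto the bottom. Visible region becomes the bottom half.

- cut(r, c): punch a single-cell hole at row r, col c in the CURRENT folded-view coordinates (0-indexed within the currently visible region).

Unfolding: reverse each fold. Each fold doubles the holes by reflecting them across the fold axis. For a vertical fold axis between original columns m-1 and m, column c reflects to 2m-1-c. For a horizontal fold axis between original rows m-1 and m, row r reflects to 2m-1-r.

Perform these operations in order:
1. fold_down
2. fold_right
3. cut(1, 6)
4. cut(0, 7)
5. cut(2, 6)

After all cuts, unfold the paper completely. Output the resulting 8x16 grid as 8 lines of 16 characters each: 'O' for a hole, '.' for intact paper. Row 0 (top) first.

Answer: ................
.O............O.
.O............O.
O..............O
O..............O
.O............O.
.O............O.
................

Derivation:
Op 1 fold_down: fold axis h@4; visible region now rows[4,8) x cols[0,16) = 4x16
Op 2 fold_right: fold axis v@8; visible region now rows[4,8) x cols[8,16) = 4x8
Op 3 cut(1, 6): punch at orig (5,14); cuts so far [(5, 14)]; region rows[4,8) x cols[8,16) = 4x8
Op 4 cut(0, 7): punch at orig (4,15); cuts so far [(4, 15), (5, 14)]; region rows[4,8) x cols[8,16) = 4x8
Op 5 cut(2, 6): punch at orig (6,14); cuts so far [(4, 15), (5, 14), (6, 14)]; region rows[4,8) x cols[8,16) = 4x8
Unfold 1 (reflect across v@8): 6 holes -> [(4, 0), (4, 15), (5, 1), (5, 14), (6, 1), (6, 14)]
Unfold 2 (reflect across h@4): 12 holes -> [(1, 1), (1, 14), (2, 1), (2, 14), (3, 0), (3, 15), (4, 0), (4, 15), (5, 1), (5, 14), (6, 1), (6, 14)]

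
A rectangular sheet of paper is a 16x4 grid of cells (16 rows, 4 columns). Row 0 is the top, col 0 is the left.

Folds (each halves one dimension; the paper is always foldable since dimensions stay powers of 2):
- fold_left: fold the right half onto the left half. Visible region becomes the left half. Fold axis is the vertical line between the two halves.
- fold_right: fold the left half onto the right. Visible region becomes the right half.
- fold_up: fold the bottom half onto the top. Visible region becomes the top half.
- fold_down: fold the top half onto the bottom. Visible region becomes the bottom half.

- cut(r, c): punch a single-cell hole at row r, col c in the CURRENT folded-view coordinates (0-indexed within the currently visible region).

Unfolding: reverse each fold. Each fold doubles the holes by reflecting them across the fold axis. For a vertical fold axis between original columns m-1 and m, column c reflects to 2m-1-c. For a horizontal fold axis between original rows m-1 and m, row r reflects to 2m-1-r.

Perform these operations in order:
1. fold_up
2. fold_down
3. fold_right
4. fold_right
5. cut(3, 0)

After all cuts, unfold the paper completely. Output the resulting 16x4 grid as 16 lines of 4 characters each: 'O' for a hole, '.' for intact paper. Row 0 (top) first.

Answer: OOOO
....
....
....
....
....
....
OOOO
OOOO
....
....
....
....
....
....
OOOO

Derivation:
Op 1 fold_up: fold axis h@8; visible region now rows[0,8) x cols[0,4) = 8x4
Op 2 fold_down: fold axis h@4; visible region now rows[4,8) x cols[0,4) = 4x4
Op 3 fold_right: fold axis v@2; visible region now rows[4,8) x cols[2,4) = 4x2
Op 4 fold_right: fold axis v@3; visible region now rows[4,8) x cols[3,4) = 4x1
Op 5 cut(3, 0): punch at orig (7,3); cuts so far [(7, 3)]; region rows[4,8) x cols[3,4) = 4x1
Unfold 1 (reflect across v@3): 2 holes -> [(7, 2), (7, 3)]
Unfold 2 (reflect across v@2): 4 holes -> [(7, 0), (7, 1), (7, 2), (7, 3)]
Unfold 3 (reflect across h@4): 8 holes -> [(0, 0), (0, 1), (0, 2), (0, 3), (7, 0), (7, 1), (7, 2), (7, 3)]
Unfold 4 (reflect across h@8): 16 holes -> [(0, 0), (0, 1), (0, 2), (0, 3), (7, 0), (7, 1), (7, 2), (7, 3), (8, 0), (8, 1), (8, 2), (8, 3), (15, 0), (15, 1), (15, 2), (15, 3)]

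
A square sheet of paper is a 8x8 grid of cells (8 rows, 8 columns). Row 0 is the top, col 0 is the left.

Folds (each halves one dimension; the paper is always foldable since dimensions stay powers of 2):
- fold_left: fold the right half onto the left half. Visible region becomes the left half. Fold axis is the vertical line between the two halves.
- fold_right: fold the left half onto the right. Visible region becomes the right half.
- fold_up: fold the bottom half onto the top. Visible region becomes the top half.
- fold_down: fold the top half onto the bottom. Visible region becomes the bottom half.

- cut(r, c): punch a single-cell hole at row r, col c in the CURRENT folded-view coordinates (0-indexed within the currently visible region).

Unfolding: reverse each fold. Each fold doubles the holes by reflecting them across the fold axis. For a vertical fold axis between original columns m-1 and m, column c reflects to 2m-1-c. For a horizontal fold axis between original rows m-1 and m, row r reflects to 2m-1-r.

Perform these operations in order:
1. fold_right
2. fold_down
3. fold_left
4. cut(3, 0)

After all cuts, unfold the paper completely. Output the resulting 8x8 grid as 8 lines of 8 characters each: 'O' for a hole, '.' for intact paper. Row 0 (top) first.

Answer: O..OO..O
........
........
........
........
........
........
O..OO..O

Derivation:
Op 1 fold_right: fold axis v@4; visible region now rows[0,8) x cols[4,8) = 8x4
Op 2 fold_down: fold axis h@4; visible region now rows[4,8) x cols[4,8) = 4x4
Op 3 fold_left: fold axis v@6; visible region now rows[4,8) x cols[4,6) = 4x2
Op 4 cut(3, 0): punch at orig (7,4); cuts so far [(7, 4)]; region rows[4,8) x cols[4,6) = 4x2
Unfold 1 (reflect across v@6): 2 holes -> [(7, 4), (7, 7)]
Unfold 2 (reflect across h@4): 4 holes -> [(0, 4), (0, 7), (7, 4), (7, 7)]
Unfold 3 (reflect across v@4): 8 holes -> [(0, 0), (0, 3), (0, 4), (0, 7), (7, 0), (7, 3), (7, 4), (7, 7)]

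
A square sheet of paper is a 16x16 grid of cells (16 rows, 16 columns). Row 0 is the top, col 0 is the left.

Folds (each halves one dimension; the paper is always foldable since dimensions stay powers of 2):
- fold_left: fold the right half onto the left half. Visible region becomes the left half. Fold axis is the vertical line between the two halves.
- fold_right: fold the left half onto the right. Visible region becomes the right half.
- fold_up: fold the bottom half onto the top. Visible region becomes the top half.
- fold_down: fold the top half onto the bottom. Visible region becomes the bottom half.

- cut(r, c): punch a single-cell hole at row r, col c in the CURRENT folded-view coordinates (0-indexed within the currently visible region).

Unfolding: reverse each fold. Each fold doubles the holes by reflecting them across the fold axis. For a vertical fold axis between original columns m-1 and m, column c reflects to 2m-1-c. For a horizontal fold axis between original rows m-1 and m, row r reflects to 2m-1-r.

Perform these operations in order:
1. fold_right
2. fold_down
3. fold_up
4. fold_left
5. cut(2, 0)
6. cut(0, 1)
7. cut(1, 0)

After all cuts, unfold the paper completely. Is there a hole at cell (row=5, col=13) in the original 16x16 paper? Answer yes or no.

Answer: no

Derivation:
Op 1 fold_right: fold axis v@8; visible region now rows[0,16) x cols[8,16) = 16x8
Op 2 fold_down: fold axis h@8; visible region now rows[8,16) x cols[8,16) = 8x8
Op 3 fold_up: fold axis h@12; visible region now rows[8,12) x cols[8,16) = 4x8
Op 4 fold_left: fold axis v@12; visible region now rows[8,12) x cols[8,12) = 4x4
Op 5 cut(2, 0): punch at orig (10,8); cuts so far [(10, 8)]; region rows[8,12) x cols[8,12) = 4x4
Op 6 cut(0, 1): punch at orig (8,9); cuts so far [(8, 9), (10, 8)]; region rows[8,12) x cols[8,12) = 4x4
Op 7 cut(1, 0): punch at orig (9,8); cuts so far [(8, 9), (9, 8), (10, 8)]; region rows[8,12) x cols[8,12) = 4x4
Unfold 1 (reflect across v@12): 6 holes -> [(8, 9), (8, 14), (9, 8), (9, 15), (10, 8), (10, 15)]
Unfold 2 (reflect across h@12): 12 holes -> [(8, 9), (8, 14), (9, 8), (9, 15), (10, 8), (10, 15), (13, 8), (13, 15), (14, 8), (14, 15), (15, 9), (15, 14)]
Unfold 3 (reflect across h@8): 24 holes -> [(0, 9), (0, 14), (1, 8), (1, 15), (2, 8), (2, 15), (5, 8), (5, 15), (6, 8), (6, 15), (7, 9), (7, 14), (8, 9), (8, 14), (9, 8), (9, 15), (10, 8), (10, 15), (13, 8), (13, 15), (14, 8), (14, 15), (15, 9), (15, 14)]
Unfold 4 (reflect across v@8): 48 holes -> [(0, 1), (0, 6), (0, 9), (0, 14), (1, 0), (1, 7), (1, 8), (1, 15), (2, 0), (2, 7), (2, 8), (2, 15), (5, 0), (5, 7), (5, 8), (5, 15), (6, 0), (6, 7), (6, 8), (6, 15), (7, 1), (7, 6), (7, 9), (7, 14), (8, 1), (8, 6), (8, 9), (8, 14), (9, 0), (9, 7), (9, 8), (9, 15), (10, 0), (10, 7), (10, 8), (10, 15), (13, 0), (13, 7), (13, 8), (13, 15), (14, 0), (14, 7), (14, 8), (14, 15), (15, 1), (15, 6), (15, 9), (15, 14)]
Holes: [(0, 1), (0, 6), (0, 9), (0, 14), (1, 0), (1, 7), (1, 8), (1, 15), (2, 0), (2, 7), (2, 8), (2, 15), (5, 0), (5, 7), (5, 8), (5, 15), (6, 0), (6, 7), (6, 8), (6, 15), (7, 1), (7, 6), (7, 9), (7, 14), (8, 1), (8, 6), (8, 9), (8, 14), (9, 0), (9, 7), (9, 8), (9, 15), (10, 0), (10, 7), (10, 8), (10, 15), (13, 0), (13, 7), (13, 8), (13, 15), (14, 0), (14, 7), (14, 8), (14, 15), (15, 1), (15, 6), (15, 9), (15, 14)]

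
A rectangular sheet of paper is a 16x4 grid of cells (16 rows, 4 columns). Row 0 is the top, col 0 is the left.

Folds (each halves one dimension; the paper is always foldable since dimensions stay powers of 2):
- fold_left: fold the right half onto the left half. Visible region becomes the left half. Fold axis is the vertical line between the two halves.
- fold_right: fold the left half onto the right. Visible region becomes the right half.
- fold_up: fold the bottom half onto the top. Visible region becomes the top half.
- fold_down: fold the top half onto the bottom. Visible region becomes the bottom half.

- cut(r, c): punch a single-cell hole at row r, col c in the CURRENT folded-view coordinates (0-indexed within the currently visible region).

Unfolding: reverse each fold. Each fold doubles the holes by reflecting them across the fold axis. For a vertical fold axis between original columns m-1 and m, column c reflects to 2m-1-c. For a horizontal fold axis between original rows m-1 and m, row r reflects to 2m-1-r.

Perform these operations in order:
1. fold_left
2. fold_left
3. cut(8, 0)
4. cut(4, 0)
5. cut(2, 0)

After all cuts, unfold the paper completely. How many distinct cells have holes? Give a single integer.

Answer: 12

Derivation:
Op 1 fold_left: fold axis v@2; visible region now rows[0,16) x cols[0,2) = 16x2
Op 2 fold_left: fold axis v@1; visible region now rows[0,16) x cols[0,1) = 16x1
Op 3 cut(8, 0): punch at orig (8,0); cuts so far [(8, 0)]; region rows[0,16) x cols[0,1) = 16x1
Op 4 cut(4, 0): punch at orig (4,0); cuts so far [(4, 0), (8, 0)]; region rows[0,16) x cols[0,1) = 16x1
Op 5 cut(2, 0): punch at orig (2,0); cuts so far [(2, 0), (4, 0), (8, 0)]; region rows[0,16) x cols[0,1) = 16x1
Unfold 1 (reflect across v@1): 6 holes -> [(2, 0), (2, 1), (4, 0), (4, 1), (8, 0), (8, 1)]
Unfold 2 (reflect across v@2): 12 holes -> [(2, 0), (2, 1), (2, 2), (2, 3), (4, 0), (4, 1), (4, 2), (4, 3), (8, 0), (8, 1), (8, 2), (8, 3)]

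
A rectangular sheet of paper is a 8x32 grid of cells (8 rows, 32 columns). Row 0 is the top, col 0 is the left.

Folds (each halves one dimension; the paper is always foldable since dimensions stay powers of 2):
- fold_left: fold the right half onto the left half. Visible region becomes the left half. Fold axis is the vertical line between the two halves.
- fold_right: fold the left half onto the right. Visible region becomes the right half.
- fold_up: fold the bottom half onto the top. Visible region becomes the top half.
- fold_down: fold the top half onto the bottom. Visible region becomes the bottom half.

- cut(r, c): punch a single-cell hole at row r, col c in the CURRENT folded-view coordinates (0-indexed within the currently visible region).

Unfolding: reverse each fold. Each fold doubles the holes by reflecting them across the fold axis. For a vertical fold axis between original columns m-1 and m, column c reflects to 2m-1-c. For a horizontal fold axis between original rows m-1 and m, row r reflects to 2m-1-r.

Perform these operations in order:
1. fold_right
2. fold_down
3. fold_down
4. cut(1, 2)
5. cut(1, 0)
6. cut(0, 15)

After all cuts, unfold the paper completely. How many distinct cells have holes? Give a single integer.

Op 1 fold_right: fold axis v@16; visible region now rows[0,8) x cols[16,32) = 8x16
Op 2 fold_down: fold axis h@4; visible region now rows[4,8) x cols[16,32) = 4x16
Op 3 fold_down: fold axis h@6; visible region now rows[6,8) x cols[16,32) = 2x16
Op 4 cut(1, 2): punch at orig (7,18); cuts so far [(7, 18)]; region rows[6,8) x cols[16,32) = 2x16
Op 5 cut(1, 0): punch at orig (7,16); cuts so far [(7, 16), (7, 18)]; region rows[6,8) x cols[16,32) = 2x16
Op 6 cut(0, 15): punch at orig (6,31); cuts so far [(6, 31), (7, 16), (7, 18)]; region rows[6,8) x cols[16,32) = 2x16
Unfold 1 (reflect across h@6): 6 holes -> [(4, 16), (4, 18), (5, 31), (6, 31), (7, 16), (7, 18)]
Unfold 2 (reflect across h@4): 12 holes -> [(0, 16), (0, 18), (1, 31), (2, 31), (3, 16), (3, 18), (4, 16), (4, 18), (5, 31), (6, 31), (7, 16), (7, 18)]
Unfold 3 (reflect across v@16): 24 holes -> [(0, 13), (0, 15), (0, 16), (0, 18), (1, 0), (1, 31), (2, 0), (2, 31), (3, 13), (3, 15), (3, 16), (3, 18), (4, 13), (4, 15), (4, 16), (4, 18), (5, 0), (5, 31), (6, 0), (6, 31), (7, 13), (7, 15), (7, 16), (7, 18)]

Answer: 24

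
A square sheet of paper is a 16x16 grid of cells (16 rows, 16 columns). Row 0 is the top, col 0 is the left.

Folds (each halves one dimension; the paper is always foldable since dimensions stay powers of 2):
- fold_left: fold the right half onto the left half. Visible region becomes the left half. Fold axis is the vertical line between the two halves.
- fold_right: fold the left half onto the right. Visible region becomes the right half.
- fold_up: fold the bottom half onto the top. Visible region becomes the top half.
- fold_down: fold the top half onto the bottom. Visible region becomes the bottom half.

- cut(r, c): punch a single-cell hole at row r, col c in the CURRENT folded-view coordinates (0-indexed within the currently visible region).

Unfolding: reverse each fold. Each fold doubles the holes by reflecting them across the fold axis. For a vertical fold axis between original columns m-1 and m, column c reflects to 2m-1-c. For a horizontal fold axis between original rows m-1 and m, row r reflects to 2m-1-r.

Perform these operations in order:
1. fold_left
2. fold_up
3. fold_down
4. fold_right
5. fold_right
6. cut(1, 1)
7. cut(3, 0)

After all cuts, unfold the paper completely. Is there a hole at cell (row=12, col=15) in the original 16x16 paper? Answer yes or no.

Answer: no

Derivation:
Op 1 fold_left: fold axis v@8; visible region now rows[0,16) x cols[0,8) = 16x8
Op 2 fold_up: fold axis h@8; visible region now rows[0,8) x cols[0,8) = 8x8
Op 3 fold_down: fold axis h@4; visible region now rows[4,8) x cols[0,8) = 4x8
Op 4 fold_right: fold axis v@4; visible region now rows[4,8) x cols[4,8) = 4x4
Op 5 fold_right: fold axis v@6; visible region now rows[4,8) x cols[6,8) = 4x2
Op 6 cut(1, 1): punch at orig (5,7); cuts so far [(5, 7)]; region rows[4,8) x cols[6,8) = 4x2
Op 7 cut(3, 0): punch at orig (7,6); cuts so far [(5, 7), (7, 6)]; region rows[4,8) x cols[6,8) = 4x2
Unfold 1 (reflect across v@6): 4 holes -> [(5, 4), (5, 7), (7, 5), (7, 6)]
Unfold 2 (reflect across v@4): 8 holes -> [(5, 0), (5, 3), (5, 4), (5, 7), (7, 1), (7, 2), (7, 5), (7, 6)]
Unfold 3 (reflect across h@4): 16 holes -> [(0, 1), (0, 2), (0, 5), (0, 6), (2, 0), (2, 3), (2, 4), (2, 7), (5, 0), (5, 3), (5, 4), (5, 7), (7, 1), (7, 2), (7, 5), (7, 6)]
Unfold 4 (reflect across h@8): 32 holes -> [(0, 1), (0, 2), (0, 5), (0, 6), (2, 0), (2, 3), (2, 4), (2, 7), (5, 0), (5, 3), (5, 4), (5, 7), (7, 1), (7, 2), (7, 5), (7, 6), (8, 1), (8, 2), (8, 5), (8, 6), (10, 0), (10, 3), (10, 4), (10, 7), (13, 0), (13, 3), (13, 4), (13, 7), (15, 1), (15, 2), (15, 5), (15, 6)]
Unfold 5 (reflect across v@8): 64 holes -> [(0, 1), (0, 2), (0, 5), (0, 6), (0, 9), (0, 10), (0, 13), (0, 14), (2, 0), (2, 3), (2, 4), (2, 7), (2, 8), (2, 11), (2, 12), (2, 15), (5, 0), (5, 3), (5, 4), (5, 7), (5, 8), (5, 11), (5, 12), (5, 15), (7, 1), (7, 2), (7, 5), (7, 6), (7, 9), (7, 10), (7, 13), (7, 14), (8, 1), (8, 2), (8, 5), (8, 6), (8, 9), (8, 10), (8, 13), (8, 14), (10, 0), (10, 3), (10, 4), (10, 7), (10, 8), (10, 11), (10, 12), (10, 15), (13, 0), (13, 3), (13, 4), (13, 7), (13, 8), (13, 11), (13, 12), (13, 15), (15, 1), (15, 2), (15, 5), (15, 6), (15, 9), (15, 10), (15, 13), (15, 14)]
Holes: [(0, 1), (0, 2), (0, 5), (0, 6), (0, 9), (0, 10), (0, 13), (0, 14), (2, 0), (2, 3), (2, 4), (2, 7), (2, 8), (2, 11), (2, 12), (2, 15), (5, 0), (5, 3), (5, 4), (5, 7), (5, 8), (5, 11), (5, 12), (5, 15), (7, 1), (7, 2), (7, 5), (7, 6), (7, 9), (7, 10), (7, 13), (7, 14), (8, 1), (8, 2), (8, 5), (8, 6), (8, 9), (8, 10), (8, 13), (8, 14), (10, 0), (10, 3), (10, 4), (10, 7), (10, 8), (10, 11), (10, 12), (10, 15), (13, 0), (13, 3), (13, 4), (13, 7), (13, 8), (13, 11), (13, 12), (13, 15), (15, 1), (15, 2), (15, 5), (15, 6), (15, 9), (15, 10), (15, 13), (15, 14)]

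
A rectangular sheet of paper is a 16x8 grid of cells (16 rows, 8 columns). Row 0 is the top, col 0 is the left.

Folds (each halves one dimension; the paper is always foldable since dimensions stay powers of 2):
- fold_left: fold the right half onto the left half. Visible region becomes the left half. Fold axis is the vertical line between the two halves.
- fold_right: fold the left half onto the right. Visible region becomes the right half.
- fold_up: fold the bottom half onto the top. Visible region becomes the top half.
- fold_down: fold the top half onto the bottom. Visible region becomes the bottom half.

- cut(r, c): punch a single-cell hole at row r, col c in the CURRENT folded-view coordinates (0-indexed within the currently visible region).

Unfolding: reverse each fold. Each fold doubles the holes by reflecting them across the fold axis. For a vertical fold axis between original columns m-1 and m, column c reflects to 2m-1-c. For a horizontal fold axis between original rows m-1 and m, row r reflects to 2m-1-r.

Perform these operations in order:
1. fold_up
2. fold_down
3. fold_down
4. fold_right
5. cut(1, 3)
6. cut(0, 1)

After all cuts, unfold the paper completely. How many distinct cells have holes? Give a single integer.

Op 1 fold_up: fold axis h@8; visible region now rows[0,8) x cols[0,8) = 8x8
Op 2 fold_down: fold axis h@4; visible region now rows[4,8) x cols[0,8) = 4x8
Op 3 fold_down: fold axis h@6; visible region now rows[6,8) x cols[0,8) = 2x8
Op 4 fold_right: fold axis v@4; visible region now rows[6,8) x cols[4,8) = 2x4
Op 5 cut(1, 3): punch at orig (7,7); cuts so far [(7, 7)]; region rows[6,8) x cols[4,8) = 2x4
Op 6 cut(0, 1): punch at orig (6,5); cuts so far [(6, 5), (7, 7)]; region rows[6,8) x cols[4,8) = 2x4
Unfold 1 (reflect across v@4): 4 holes -> [(6, 2), (6, 5), (7, 0), (7, 7)]
Unfold 2 (reflect across h@6): 8 holes -> [(4, 0), (4, 7), (5, 2), (5, 5), (6, 2), (6, 5), (7, 0), (7, 7)]
Unfold 3 (reflect across h@4): 16 holes -> [(0, 0), (0, 7), (1, 2), (1, 5), (2, 2), (2, 5), (3, 0), (3, 7), (4, 0), (4, 7), (5, 2), (5, 5), (6, 2), (6, 5), (7, 0), (7, 7)]
Unfold 4 (reflect across h@8): 32 holes -> [(0, 0), (0, 7), (1, 2), (1, 5), (2, 2), (2, 5), (3, 0), (3, 7), (4, 0), (4, 7), (5, 2), (5, 5), (6, 2), (6, 5), (7, 0), (7, 7), (8, 0), (8, 7), (9, 2), (9, 5), (10, 2), (10, 5), (11, 0), (11, 7), (12, 0), (12, 7), (13, 2), (13, 5), (14, 2), (14, 5), (15, 0), (15, 7)]

Answer: 32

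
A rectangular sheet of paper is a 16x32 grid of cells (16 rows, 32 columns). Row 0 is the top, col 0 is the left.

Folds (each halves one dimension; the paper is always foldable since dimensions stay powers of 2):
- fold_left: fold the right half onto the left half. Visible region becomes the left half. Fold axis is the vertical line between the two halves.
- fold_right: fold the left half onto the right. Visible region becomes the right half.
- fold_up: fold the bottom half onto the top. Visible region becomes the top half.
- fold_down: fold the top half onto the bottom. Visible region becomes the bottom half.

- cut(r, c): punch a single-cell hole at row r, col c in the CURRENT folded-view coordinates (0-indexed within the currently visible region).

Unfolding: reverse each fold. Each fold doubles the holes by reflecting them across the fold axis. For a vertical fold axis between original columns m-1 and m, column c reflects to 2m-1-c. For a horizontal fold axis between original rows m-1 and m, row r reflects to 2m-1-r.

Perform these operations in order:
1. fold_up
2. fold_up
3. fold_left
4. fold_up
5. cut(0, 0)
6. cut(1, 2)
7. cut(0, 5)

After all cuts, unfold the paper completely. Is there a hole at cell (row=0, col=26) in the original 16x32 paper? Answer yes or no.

Op 1 fold_up: fold axis h@8; visible region now rows[0,8) x cols[0,32) = 8x32
Op 2 fold_up: fold axis h@4; visible region now rows[0,4) x cols[0,32) = 4x32
Op 3 fold_left: fold axis v@16; visible region now rows[0,4) x cols[0,16) = 4x16
Op 4 fold_up: fold axis h@2; visible region now rows[0,2) x cols[0,16) = 2x16
Op 5 cut(0, 0): punch at orig (0,0); cuts so far [(0, 0)]; region rows[0,2) x cols[0,16) = 2x16
Op 6 cut(1, 2): punch at orig (1,2); cuts so far [(0, 0), (1, 2)]; region rows[0,2) x cols[0,16) = 2x16
Op 7 cut(0, 5): punch at orig (0,5); cuts so far [(0, 0), (0, 5), (1, 2)]; region rows[0,2) x cols[0,16) = 2x16
Unfold 1 (reflect across h@2): 6 holes -> [(0, 0), (0, 5), (1, 2), (2, 2), (3, 0), (3, 5)]
Unfold 2 (reflect across v@16): 12 holes -> [(0, 0), (0, 5), (0, 26), (0, 31), (1, 2), (1, 29), (2, 2), (2, 29), (3, 0), (3, 5), (3, 26), (3, 31)]
Unfold 3 (reflect across h@4): 24 holes -> [(0, 0), (0, 5), (0, 26), (0, 31), (1, 2), (1, 29), (2, 2), (2, 29), (3, 0), (3, 5), (3, 26), (3, 31), (4, 0), (4, 5), (4, 26), (4, 31), (5, 2), (5, 29), (6, 2), (6, 29), (7, 0), (7, 5), (7, 26), (7, 31)]
Unfold 4 (reflect across h@8): 48 holes -> [(0, 0), (0, 5), (0, 26), (0, 31), (1, 2), (1, 29), (2, 2), (2, 29), (3, 0), (3, 5), (3, 26), (3, 31), (4, 0), (4, 5), (4, 26), (4, 31), (5, 2), (5, 29), (6, 2), (6, 29), (7, 0), (7, 5), (7, 26), (7, 31), (8, 0), (8, 5), (8, 26), (8, 31), (9, 2), (9, 29), (10, 2), (10, 29), (11, 0), (11, 5), (11, 26), (11, 31), (12, 0), (12, 5), (12, 26), (12, 31), (13, 2), (13, 29), (14, 2), (14, 29), (15, 0), (15, 5), (15, 26), (15, 31)]
Holes: [(0, 0), (0, 5), (0, 26), (0, 31), (1, 2), (1, 29), (2, 2), (2, 29), (3, 0), (3, 5), (3, 26), (3, 31), (4, 0), (4, 5), (4, 26), (4, 31), (5, 2), (5, 29), (6, 2), (6, 29), (7, 0), (7, 5), (7, 26), (7, 31), (8, 0), (8, 5), (8, 26), (8, 31), (9, 2), (9, 29), (10, 2), (10, 29), (11, 0), (11, 5), (11, 26), (11, 31), (12, 0), (12, 5), (12, 26), (12, 31), (13, 2), (13, 29), (14, 2), (14, 29), (15, 0), (15, 5), (15, 26), (15, 31)]

Answer: yes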